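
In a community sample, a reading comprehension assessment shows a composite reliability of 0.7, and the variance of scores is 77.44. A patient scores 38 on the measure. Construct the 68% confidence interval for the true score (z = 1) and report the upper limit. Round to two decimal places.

42.82

SD = √77.44 ≃ 8.800
SEM = 8.800·√(1 − 0.700) ≃ 4.820
1 · SEM ≃ 4.820
Upper bound: 38 + 4.820 = 42.820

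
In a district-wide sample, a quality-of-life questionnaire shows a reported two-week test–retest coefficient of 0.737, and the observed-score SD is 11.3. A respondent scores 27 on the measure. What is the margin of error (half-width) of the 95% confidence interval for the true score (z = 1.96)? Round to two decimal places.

11.36

SEM = 11.3000 * √(1 − 0.7370) = 11.3000 * √0.2630 ≈ 11.3000 * 0.5128 ≈ 5.7950
1.96 * SEM ≈ 11.3583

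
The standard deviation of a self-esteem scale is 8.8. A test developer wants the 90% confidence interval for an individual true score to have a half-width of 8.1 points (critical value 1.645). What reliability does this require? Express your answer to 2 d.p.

SEM needed = half-width / z = 8.1/1.645 ≈ 4.924
Required reliability = 1 − (SEM/SD)² = 1 − 0.313 ≈ 0.687

0.69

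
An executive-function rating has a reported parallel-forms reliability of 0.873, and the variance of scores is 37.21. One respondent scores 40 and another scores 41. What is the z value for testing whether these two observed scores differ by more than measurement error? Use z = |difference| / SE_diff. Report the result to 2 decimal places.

0.33

σ = 37.21^(1/2) = 6.1000
SEM = 6.1000·√(1 − 0.8730) ≈ 2.1739
SE_diff = √2 · SEM ≈ 3.0743
z = |40 − 41| / 3.0743 = 1 / 3.0743 ≈ 0.3253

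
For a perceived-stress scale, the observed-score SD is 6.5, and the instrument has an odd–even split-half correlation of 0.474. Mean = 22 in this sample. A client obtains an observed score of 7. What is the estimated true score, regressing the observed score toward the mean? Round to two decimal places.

Spearman-Brown: r = 2(0.474) / (1 + 0.474) = 0.94800 / 1.47400 ≈ 0.64315
T̂ = 0.64315(7) + 0.35685(22) ≈ 12.35278

12.35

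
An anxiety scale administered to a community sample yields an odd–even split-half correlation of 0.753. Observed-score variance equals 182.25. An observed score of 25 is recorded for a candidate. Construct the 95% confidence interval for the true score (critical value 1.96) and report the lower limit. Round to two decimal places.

15.07

SD = √182.25 = 13.500
Spearman-Brown: r = 2(0.753) / (1 + 0.753) = 1.506 / 1.753 ≈ 0.859
SEM = 13.500 × √(1 − 0.859) = 13.500 × √0.141 ≈ 13.500 × 0.375 ≈ 5.067
Margin = 1.96 × 5.067 ≈ 9.932
Lower bound: 25 − 9.932 = 15.068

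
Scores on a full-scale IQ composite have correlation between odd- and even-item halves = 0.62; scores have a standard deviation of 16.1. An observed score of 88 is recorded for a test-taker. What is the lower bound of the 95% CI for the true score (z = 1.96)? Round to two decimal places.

Full-length reliability (Spearman-Brown) = 2(0.62)/(1+0.62) ≃ 0.765
The standard error of measurement is 16.100×√(1 − 0.765) ≃ 16.100×0.484 ≃ 7.798.
Margin = 1.96 × 7.798 ≃ 15.283
Lower bound: 88 − 15.283 = 72.717

72.72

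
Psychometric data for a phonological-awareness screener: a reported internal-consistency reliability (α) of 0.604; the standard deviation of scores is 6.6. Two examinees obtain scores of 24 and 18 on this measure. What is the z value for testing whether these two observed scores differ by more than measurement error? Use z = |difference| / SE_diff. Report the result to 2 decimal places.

1.02

SEM = 6.600·√(1 − 0.604) ≃ 4.153
SE_diff = SEM · √2 ≃ 4.153 · 1.414 ≃ 5.874
z = 6 / 5.874 ≃ 1.022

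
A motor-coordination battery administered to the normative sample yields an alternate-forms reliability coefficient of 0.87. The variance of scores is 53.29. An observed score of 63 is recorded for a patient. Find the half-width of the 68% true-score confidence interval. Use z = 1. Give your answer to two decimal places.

2.63

σ = 53.29^(1/2) = 7.30000
SEM = 7.30000×√(1 − 0.87000) ≈ 2.63205
Half-width = 1×2.63205 ≈ 2.63205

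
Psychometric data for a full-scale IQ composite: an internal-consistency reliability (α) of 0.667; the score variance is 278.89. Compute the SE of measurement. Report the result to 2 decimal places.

SD = √278.89 ≈ 16.7000
SEM = 16.7000×√(1 − 0.6670) ≈ 9.6369

9.64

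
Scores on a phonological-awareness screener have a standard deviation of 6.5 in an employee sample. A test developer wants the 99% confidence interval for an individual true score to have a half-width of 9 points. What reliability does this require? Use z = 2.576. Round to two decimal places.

Required SEM = 9 / 2.576 ≈ 3.4938
Required reliability = 1 − (SEM/SD)² = 1 − 0.2889 ≈ 0.7111

0.71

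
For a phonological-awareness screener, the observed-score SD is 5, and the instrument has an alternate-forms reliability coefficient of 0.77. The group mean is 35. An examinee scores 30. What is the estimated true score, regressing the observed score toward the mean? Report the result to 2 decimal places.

31.15

Estimated true score = 0.770·30 + (1 − 0.770)·35 ≃ 31.150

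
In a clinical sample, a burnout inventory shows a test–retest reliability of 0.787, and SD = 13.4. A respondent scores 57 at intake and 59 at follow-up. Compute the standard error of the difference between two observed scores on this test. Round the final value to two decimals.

SEM = 13.40000 * √(1 − 0.78700) = 13.40000 * √0.21300 ≈ 13.40000 * 0.46152 ≈ 6.18436
SE_diff = √2 * SEM ≈ 8.74600

8.75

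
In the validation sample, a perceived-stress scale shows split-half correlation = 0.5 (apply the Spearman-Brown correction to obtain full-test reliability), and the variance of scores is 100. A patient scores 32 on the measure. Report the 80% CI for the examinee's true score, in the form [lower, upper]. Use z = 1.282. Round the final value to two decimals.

σ = 100^(1/2) = 10.0000
r_full = 2·0.5 / (1 + 0.5) ≃ 0.6667
The standard error of measurement is 10.0000×√(1 − 0.6667) ≃ 10.0000×0.5774 ≃ 5.7735.
Half-width = 1.282×5.7735 ≃ 7.4016
80% CI: 32 ± 7.4016 = [24.5984, 39.4016]

[24.60, 39.40]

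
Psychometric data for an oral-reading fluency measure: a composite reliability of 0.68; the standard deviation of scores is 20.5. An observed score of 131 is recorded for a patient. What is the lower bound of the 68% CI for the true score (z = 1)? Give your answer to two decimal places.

119.40

The standard error of measurement is 20.50000×√(1 − 0.68000) ≈ 20.50000×0.56569 ≈ 11.59655.
1 × SEM ≈ 11.59655
Lower bound: 131 − 11.59655 = 119.40345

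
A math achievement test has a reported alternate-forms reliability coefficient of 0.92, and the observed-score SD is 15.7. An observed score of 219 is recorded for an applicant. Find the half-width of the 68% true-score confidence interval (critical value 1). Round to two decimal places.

SEM = 15.7000×√(1 − 0.9200) ≈ 4.4406
Half-width = 1×4.4406 ≈ 4.4406

4.44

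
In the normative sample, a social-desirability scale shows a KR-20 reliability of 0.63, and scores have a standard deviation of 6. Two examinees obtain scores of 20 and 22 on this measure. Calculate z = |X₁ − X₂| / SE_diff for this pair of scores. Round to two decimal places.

0.39

The standard error of measurement is 6.0000*√(1 − 0.6300) ≈ 6.0000*0.6083 ≈ 3.6497.
SE_diff = SEM * √2 ≈ 3.6497 * 1.4142 ≈ 5.1614
z = 2 / 5.1614 ≈ 0.3875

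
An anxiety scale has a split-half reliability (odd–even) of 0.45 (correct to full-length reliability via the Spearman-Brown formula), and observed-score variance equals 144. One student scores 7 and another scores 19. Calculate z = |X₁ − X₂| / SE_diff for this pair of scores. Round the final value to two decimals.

SD = √144 ≈ 12.000
r_full = 2·0.45 / (1 + 0.45) ≈ 0.621
SEM = 12.000×√(1 − 0.621) ≈ 7.391
Standard error of the difference = 7.391·√2 ≈ 10.452
z = |7 − 19| / 10.452 = 12 / 10.452 ≈ 1.148

1.15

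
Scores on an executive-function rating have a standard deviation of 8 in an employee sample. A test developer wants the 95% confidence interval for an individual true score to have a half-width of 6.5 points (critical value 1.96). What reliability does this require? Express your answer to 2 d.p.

0.83

SEM needed = half-width / z = 6.5/1.96 ≈ 3.316
Required reliability = 1 − (SEM/SD)² = 1 − 0.172 ≈ 0.828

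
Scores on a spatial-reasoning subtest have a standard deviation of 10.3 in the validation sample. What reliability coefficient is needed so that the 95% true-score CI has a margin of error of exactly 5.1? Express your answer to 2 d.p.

0.94

SEM needed = half-width / z = 5.1/1.96 ≈ 2.6020
Required reliability = 1 − (SEM/SD)² = 1 − 0.0638 ≈ 0.9362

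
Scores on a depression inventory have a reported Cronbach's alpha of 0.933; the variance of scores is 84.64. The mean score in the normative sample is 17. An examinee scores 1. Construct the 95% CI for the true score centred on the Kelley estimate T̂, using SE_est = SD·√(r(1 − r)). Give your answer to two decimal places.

SD = √84.64 = 9.200
Estimated true score = 0.933×1 + (1 − 0.933)×17 ≈ 2.072
SE_est = 9.200×√(0.933×0.067) ≈ 2.300
CI = 2.072 ± 1.96 × 2.300 → [-2.436, 6.580]

[-2.44, 6.58]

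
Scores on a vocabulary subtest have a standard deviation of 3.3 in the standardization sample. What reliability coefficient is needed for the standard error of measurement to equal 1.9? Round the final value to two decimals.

0.67

Required reliability = 1 − (SEM/SD)² = 1 − 0.331 ≈ 0.669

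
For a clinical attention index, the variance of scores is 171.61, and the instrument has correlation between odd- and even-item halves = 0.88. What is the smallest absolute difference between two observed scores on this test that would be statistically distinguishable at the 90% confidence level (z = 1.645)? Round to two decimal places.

SD = √171.61 = 13.1000
Full-length reliability (Spearman-Brown) = 2(0.88)/(1+0.88) ≈ 0.9362
The standard error of measurement is 13.1000×√(1 − 0.9362) ≈ 13.1000×0.2526 ≈ 3.3097.
Standard error of the difference = 3.3097·√2 ≈ 4.6806
Minimum reliable difference = 1.645 × SE_diff ≈ 1.645 × 4.6806 ≈ 7.6995

7.70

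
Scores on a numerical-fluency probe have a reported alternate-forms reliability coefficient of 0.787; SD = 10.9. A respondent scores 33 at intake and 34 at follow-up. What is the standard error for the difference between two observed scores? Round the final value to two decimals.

SEM = 10.90000 * √(1 − 0.78700) = 10.90000 * √0.21300 ≈ 10.90000 * 0.46152 ≈ 5.03056
Standard error of the difference = 5.03056·√2 ≈ 7.11429

7.11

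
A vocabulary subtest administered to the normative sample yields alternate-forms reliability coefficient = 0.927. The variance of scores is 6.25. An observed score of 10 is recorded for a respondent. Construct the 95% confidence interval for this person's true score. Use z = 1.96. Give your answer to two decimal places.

SD = √6.25 ≃ 2.500
The standard error of measurement is 2.500*√(1 − 0.927) ≃ 2.500*0.270 ≃ 0.675.
1.96 * SEM ≃ 1.324
CI = 10 ± 1.324 → [8.676, 11.324]

[8.68, 11.32]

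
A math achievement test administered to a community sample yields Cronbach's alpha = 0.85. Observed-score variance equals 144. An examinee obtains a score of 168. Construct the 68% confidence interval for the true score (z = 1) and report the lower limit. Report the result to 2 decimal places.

SD = √144 = 12.0000
SEM = 12.0000 × √(1 − 0.8500) = 12.0000 × √0.1500 ≃ 12.0000 × 0.3873 ≃ 4.6476
1 × SEM ≃ 4.6476
Lower limit = 168 − 4.6476 ≃ 163.3524

163.35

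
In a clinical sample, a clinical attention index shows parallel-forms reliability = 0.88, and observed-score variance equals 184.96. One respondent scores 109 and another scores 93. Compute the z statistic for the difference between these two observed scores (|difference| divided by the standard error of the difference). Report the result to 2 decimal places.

2.40

SD = √184.96 ≃ 13.600
SEM = 13.600×√(1 − 0.880) ≃ 4.711
SE_diff = √2 × SEM ≃ 6.663
z = |109 − 93| / 6.663 = 16 / 6.663 ≃ 2.401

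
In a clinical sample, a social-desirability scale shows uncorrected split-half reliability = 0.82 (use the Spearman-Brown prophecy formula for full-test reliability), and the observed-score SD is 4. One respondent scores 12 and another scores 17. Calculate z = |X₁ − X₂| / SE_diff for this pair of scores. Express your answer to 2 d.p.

Full-length reliability (Spearman-Brown) = 2(0.82)/(1+0.82) ≈ 0.90110
SEM = 4.00000*√(1 − 0.90110) ≈ 1.25794
Standard error of the difference = 1.25794·√2 ≈ 1.77900
z = 5 / 1.77900 ≈ 2.81057

2.81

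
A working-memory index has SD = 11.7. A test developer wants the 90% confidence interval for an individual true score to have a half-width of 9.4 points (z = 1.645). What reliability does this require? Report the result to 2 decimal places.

0.76

Required SEM = 9.4 / 1.645 ≈ 5.714
r = 1 − (SEM / SD)² = 1 − (5.714 / 11.7)² ≈ 1 − 0.239 ≈ 0.761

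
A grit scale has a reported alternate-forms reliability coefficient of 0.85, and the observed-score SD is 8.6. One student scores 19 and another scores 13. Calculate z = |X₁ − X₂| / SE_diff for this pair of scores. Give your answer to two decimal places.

1.27

The standard error of measurement is 8.6000×√(1 − 0.8500) ≈ 8.6000×0.3873 ≈ 3.3308.
SE_diff = SEM × √2 ≈ 3.3308 × 1.4142 ≈ 4.7104
z = 6 / 4.7104 ≈ 1.2738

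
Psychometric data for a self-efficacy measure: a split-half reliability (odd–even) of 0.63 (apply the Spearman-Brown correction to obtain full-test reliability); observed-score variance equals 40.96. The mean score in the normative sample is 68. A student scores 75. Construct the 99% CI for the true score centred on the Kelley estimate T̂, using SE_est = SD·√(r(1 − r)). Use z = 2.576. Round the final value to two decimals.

[66.51, 80.32]

SD = √40.96 = 6.4000
r_full = 2·0.63 / (1 + 0.63) ≈ 0.7730
Estimated true score = 0.7730×75 + (1 − 0.7730)×68 ≈ 73.4110
SE_est = 6.4000·√[r(1 − r)] ≈ 2.6809
99% CI: 73.4110 ± 6.9060 ≈ (66.5051, 80.3170)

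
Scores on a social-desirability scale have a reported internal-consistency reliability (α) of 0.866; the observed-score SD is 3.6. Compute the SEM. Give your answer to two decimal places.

1.32

SEM = 3.6000×√(1 − 0.8660) ≈ 1.3178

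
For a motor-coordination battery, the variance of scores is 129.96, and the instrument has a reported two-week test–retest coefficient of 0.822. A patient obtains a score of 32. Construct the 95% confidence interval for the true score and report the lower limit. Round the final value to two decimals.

22.57

SD = √129.96 ≃ 11.40000
SEM = 11.40000 × √(1 − 0.82200) = 11.40000 × √0.17800 ≃ 11.40000 × 0.42190 ≃ 4.80967
Half-width = 1.96×4.80967 ≃ 9.42694
Lower bound: 32 − 9.42694 = 22.57306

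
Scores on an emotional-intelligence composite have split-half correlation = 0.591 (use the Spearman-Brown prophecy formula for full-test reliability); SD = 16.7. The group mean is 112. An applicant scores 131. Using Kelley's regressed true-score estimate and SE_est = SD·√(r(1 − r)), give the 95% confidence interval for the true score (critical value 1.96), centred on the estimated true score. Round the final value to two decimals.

r_full = 2·0.591 / (1 + 0.591) ≈ 0.743
T̂ = r·X + (1 − r)·M = 0.743*131 + 0.257*112 ≈ 97.324 + 28.792 ≈ 126.116
SE_est = SD * √(r(1 − r)) = 16.700 * √0.191 ≈ 16.700 * 0.437 ≈ 7.298
95% CI: 126.116 ± 14.305 ≈ (111.811, 140.420)

[111.81, 140.42]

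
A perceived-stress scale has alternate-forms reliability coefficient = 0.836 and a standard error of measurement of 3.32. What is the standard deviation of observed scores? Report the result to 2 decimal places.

8.20

SD = SEM / √(1 − r) = 3.32 / √0.164 ≈ 3.32 / 0.405 ≈ 8.198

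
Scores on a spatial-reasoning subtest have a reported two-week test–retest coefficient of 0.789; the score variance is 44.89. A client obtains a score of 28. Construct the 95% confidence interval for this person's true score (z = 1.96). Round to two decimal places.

[21.97, 34.03]

σ = 44.89^(1/2) = 6.7000
SEM = 6.7000*√(1 − 0.7890) ≈ 3.0776
1.96 * SEM ≈ 6.0321
95% CI: 28 ± 6.0321 = [21.9679, 34.0321]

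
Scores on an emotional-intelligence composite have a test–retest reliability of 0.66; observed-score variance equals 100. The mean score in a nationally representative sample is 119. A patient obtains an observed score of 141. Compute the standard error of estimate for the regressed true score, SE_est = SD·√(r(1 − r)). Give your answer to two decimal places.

4.74

SD = √100 ≈ 10.0000
SE_est = SD · √(r(1 − r)) = 10.0000 · √0.2244 ≈ 10.0000 · 0.4737 ≈ 4.7371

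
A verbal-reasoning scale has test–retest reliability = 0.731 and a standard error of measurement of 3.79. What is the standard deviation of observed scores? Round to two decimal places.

SD = 3.79 / √(1 − 0.731) ≈ 7.307

7.31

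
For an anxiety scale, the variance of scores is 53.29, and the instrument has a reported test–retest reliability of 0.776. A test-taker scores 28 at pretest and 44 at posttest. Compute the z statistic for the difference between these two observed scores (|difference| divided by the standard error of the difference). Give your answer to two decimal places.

3.27

SD = √53.29 = 7.3000
SEM = 7.3000 × √(1 − 0.7760) = 7.3000 × √0.2240 ≈ 7.3000 × 0.4733 ≈ 3.4550
SE_diff = SEM × √2 ≈ 3.4550 × 1.4142 ≈ 4.8861
z = 16 / 4.8861 ≈ 3.2746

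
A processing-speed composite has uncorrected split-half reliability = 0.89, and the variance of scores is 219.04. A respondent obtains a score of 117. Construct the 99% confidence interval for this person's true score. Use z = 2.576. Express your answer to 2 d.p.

SD = √219.04 = 14.800
r_full = 2·0.89 / (1 + 0.89) ≈ 0.942
The standard error of measurement is 14.800*√(1 − 0.942) ≈ 14.800*0.241 ≈ 3.570.
Half-width = 2.576*3.570 ≈ 9.198
CI = 117 ± 9.198 → [107.802, 126.198]

[107.80, 126.20]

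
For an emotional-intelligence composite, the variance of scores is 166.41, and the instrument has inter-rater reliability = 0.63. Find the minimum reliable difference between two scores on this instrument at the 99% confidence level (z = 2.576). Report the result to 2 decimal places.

SD = √166.41 ≈ 12.900
SEM = 12.900 * √(1 − 0.630) = 12.900 * √0.370 ≈ 12.900 * 0.608 ≈ 7.847
Standard error of the difference = 7.847·√2 ≈ 11.097
Minimum reliable difference = 2.576 * SE_diff ≈ 2.576 * 11.097 ≈ 28.586

28.59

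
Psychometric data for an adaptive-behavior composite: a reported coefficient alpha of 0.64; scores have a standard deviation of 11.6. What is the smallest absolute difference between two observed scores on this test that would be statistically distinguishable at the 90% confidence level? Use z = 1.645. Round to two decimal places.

The standard error of measurement is 11.600·√(1 − 0.640) ≈ 11.600·0.600 ≈ 6.960.
SE_diff = SEM · √2 ≈ 6.960 · 1.414 ≈ 9.843
Smallest detectable difference = 1.645·9.843 ≈ 16.192

16.19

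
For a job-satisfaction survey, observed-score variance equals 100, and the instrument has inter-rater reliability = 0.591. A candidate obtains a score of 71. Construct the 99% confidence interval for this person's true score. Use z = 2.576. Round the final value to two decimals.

[54.53, 87.47]

σ = 100^(1/2) = 10.00000
SEM = 10.00000·√(1 − 0.59100) ≈ 6.39531
2.576 · SEM ≈ 16.47432
Interval: (54.52568, 87.47432)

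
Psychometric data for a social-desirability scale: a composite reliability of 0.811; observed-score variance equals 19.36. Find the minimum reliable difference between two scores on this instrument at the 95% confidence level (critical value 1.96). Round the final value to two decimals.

5.30

SD = √19.36 = 4.4000
SEM = 4.4000·√(1 − 0.8110) ≈ 1.9129
Standard error of the difference = 1.9129·√2 ≈ 2.7052
Smallest detectable difference = 1.96·2.7052 ≈ 5.3022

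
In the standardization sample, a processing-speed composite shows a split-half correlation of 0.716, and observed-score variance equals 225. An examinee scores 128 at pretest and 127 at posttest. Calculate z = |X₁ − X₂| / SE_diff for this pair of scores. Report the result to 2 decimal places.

0.12

σ = 225^(1/2) = 15.000
Full-length reliability (Spearman-Brown) = 2(0.716)/(1+0.716) ≈ 0.834
The standard error of measurement is 15.000×√(1 − 0.834) ≈ 15.000×0.407 ≈ 6.102.
Standard error of the difference = 6.102·√2 ≈ 8.630
z = 1 / 8.630 ≈ 0.116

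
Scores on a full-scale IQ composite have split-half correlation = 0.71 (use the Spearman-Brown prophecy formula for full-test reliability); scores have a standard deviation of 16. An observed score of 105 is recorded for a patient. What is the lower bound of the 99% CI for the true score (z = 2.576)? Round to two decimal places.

88.03

r_full = 2·0.71 / (1 + 0.71) ≈ 0.830
SEM = 16.000·√(1 − 0.830) ≈ 6.589
Half-width = 2.576·6.589 ≈ 16.973
Lower limit = 105 − 16.973 ≈ 88.027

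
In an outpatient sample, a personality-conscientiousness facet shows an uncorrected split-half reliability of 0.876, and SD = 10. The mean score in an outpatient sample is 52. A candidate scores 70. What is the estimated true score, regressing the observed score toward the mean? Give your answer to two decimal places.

Spearman-Brown: r = 2(0.876) / (1 + 0.876) = 1.7520 / 1.8760 ≈ 0.9339
Estimated true score = 0.9339·70 + (1 − 0.9339)·52 ≈ 68.8102

68.81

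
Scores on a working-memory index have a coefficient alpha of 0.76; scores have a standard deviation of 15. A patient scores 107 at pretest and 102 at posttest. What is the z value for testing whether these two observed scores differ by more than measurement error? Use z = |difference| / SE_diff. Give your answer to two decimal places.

SEM = 15.000 · √(1 − 0.760) = 15.000 · √0.240 ≈ 15.000 · 0.490 ≈ 7.348
SE_diff = SEM · √2 ≈ 7.348 · 1.414 ≈ 10.392
z = 5 / 10.392 ≈ 0.481

0.48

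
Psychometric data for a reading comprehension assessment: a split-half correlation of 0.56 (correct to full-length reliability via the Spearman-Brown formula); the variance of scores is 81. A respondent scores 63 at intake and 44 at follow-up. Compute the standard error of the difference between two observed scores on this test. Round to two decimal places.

SD = √81 ≈ 9.00000
Full-length reliability (Spearman-Brown) = 2(0.56)/(1+0.56) ≈ 0.71795
SEM = 9.00000*√(1 − 0.71795) ≈ 4.77977
Standard error of the difference = 4.77977·√2 ≈ 6.75961

6.76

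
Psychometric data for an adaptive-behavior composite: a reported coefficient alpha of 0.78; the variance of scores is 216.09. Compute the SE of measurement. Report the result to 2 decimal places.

σ = 216.09^(1/2) = 14.7000
The standard error of measurement is 14.7000*√(1 − 0.7800) ≈ 14.7000*0.4690 ≈ 6.8949.

6.89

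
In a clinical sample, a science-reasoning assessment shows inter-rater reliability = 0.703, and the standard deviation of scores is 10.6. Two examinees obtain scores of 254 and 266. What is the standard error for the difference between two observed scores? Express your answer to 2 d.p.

The standard error of measurement is 10.60000×√(1 − 0.70300) ≈ 10.60000×0.54498 ≈ 5.77676.
SE_diff = SEM × √2 ≈ 5.77676 × 1.41421 ≈ 8.16957

8.17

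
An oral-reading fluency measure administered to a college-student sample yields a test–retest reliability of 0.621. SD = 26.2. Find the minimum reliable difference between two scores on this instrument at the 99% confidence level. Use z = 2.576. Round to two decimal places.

The standard error of measurement is 26.20000×√(1 − 0.62100) ≃ 26.20000×0.61563 ≃ 16.12950.
SE_diff = √2 × SEM ≃ 22.81056
Smallest detectable difference = 2.576×22.81056 ≃ 58.76000

58.76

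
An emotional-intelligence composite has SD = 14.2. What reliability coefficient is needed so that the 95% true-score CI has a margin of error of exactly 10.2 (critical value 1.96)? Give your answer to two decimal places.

Required SEM = 10.2 / 1.96 ≃ 5.20408
r = 1 − (5.20408/14.2)² ≃ 1 − 0.13431 ≃ 0.86569

0.87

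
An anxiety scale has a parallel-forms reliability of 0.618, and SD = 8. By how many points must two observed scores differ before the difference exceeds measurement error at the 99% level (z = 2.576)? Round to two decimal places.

18.01

SEM = 8.000*√(1 − 0.618) ≈ 4.944
SE_diff = SEM * √2 ≈ 4.944 * 1.414 ≈ 6.993
Minimum reliable difference = 2.576 * SE_diff ≈ 2.576 * 6.993 ≈ 18.013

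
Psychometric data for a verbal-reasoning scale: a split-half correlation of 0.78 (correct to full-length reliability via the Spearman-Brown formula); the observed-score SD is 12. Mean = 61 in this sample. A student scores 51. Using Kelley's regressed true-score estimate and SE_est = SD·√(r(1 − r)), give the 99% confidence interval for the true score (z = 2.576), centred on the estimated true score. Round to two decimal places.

Full-length reliability (Spearman-Brown) = 2(0.78)/(1+0.78) ≈ 0.8764
Estimated true score = 0.8764*51 + (1 − 0.8764)*61 ≈ 52.2360
SE_est = SD * √(r(1 − r)) = 12.0000 * √0.1083 ≈ 12.0000 * 0.3291 ≈ 3.9494
CI = 52.2360 ± 2.576 * 3.9494 → [42.0622, 62.4097]

[42.06, 62.41]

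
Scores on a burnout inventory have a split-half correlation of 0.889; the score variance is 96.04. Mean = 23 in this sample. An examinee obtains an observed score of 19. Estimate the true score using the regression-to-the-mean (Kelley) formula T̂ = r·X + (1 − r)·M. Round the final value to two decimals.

19.24

r_full = 2·0.889 / (1 + 0.889) ≈ 0.94124
T̂ = r·X + (1 − r)·M = 0.94124*19 + 0.05876*23 ≈ 17.88354 + 1.35151 ≈ 19.23504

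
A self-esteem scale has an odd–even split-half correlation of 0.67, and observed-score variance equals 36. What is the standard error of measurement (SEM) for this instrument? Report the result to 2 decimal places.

SD = √36 = 6.000
r_full = 2·0.67 / (1 + 0.67) ≈ 0.802
SEM = 6.000×√(1 − 0.802) ≈ 2.667

2.67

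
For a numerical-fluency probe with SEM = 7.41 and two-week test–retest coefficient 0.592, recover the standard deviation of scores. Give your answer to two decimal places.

SD = 7.41 / √(1 − 0.592) ≈ 11.6008

11.60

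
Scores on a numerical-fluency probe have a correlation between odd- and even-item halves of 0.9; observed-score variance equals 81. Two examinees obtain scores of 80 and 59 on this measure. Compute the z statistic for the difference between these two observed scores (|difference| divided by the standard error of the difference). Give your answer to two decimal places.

7.19

σ = 81^(1/2) = 9.0000
Spearman-Brown: r = 2(0.9) / (1 + 0.9) = 1.8000 / 1.9000 ≈ 0.9474
SEM = 9.0000*√(1 − 0.9474) ≈ 2.0647
SE_diff = SEM * √2 ≈ 2.0647 * 1.4142 ≈ 2.9200
z = |80 − 59| / 2.9200 = 21 / 2.9200 ≈ 7.1918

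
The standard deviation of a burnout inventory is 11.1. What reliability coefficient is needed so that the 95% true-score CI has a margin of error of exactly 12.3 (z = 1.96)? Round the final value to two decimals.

0.68

Required SEM = 12.3 / 1.96 ≈ 6.27551
Required reliability = 1 − (SEM/SD)² = 1 − 0.31963 ≈ 0.68037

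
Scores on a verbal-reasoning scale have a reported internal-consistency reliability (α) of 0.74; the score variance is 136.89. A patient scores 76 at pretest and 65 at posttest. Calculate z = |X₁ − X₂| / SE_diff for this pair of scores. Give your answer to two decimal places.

1.30

σ = 136.89^(1/2) = 11.70000
SEM = 11.70000*√(1 − 0.74000) ≈ 5.96585
Standard error of the difference = 5.96585·√2 ≈ 8.43699
z = 11 / 8.43699 ≈ 1.30378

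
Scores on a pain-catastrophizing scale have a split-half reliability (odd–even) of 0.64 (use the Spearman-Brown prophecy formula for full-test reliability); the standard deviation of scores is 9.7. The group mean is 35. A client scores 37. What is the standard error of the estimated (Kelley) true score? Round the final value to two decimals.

r_full = 2·0.64 / (1 + 0.64) ≈ 0.78049
SE_est = 9.70000·√(0.78049·0.21951) ≈ 4.01499

4.01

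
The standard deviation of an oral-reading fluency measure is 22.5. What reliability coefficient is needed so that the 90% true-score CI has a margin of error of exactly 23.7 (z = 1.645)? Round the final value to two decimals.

Required SEM = 23.7 / 1.645 ≈ 14.40729
Required reliability = 1 − (SEM/SD)² = 1 − 0.41002 ≈ 0.58998

0.59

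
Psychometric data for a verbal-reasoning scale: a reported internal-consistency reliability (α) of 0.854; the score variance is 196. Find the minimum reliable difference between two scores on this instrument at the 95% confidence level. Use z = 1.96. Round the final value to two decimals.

14.83

SD = √196 ≈ 14.00000
SEM = 14.00000 * √(1 − 0.85400) = 14.00000 * √0.14600 ≈ 14.00000 * 0.38210 ≈ 5.34939
SE_diff = SEM * √2 ≈ 5.34939 * 1.41421 ≈ 7.56518
Smallest detectable difference = 1.96*7.56518 ≈ 14.82776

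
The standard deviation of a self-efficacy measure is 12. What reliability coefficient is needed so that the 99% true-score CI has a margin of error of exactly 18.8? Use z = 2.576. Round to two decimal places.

0.63

Required SEM = 18.8 / 2.576 ≃ 7.2981
Required reliability = 1 − (SEM/SD)² = 1 − 0.3699 ≃ 0.6301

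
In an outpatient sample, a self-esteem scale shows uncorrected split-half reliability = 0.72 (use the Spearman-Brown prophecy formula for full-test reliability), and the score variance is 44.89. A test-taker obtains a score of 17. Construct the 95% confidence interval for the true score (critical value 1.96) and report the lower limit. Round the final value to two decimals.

11.70

σ = 44.89^(1/2) = 6.70000
Full-length reliability (Spearman-Brown) = 2(0.72)/(1+0.72) ≈ 0.83721
The standard error of measurement is 6.70000*√(1 − 0.83721) ≈ 6.70000*0.40347 ≈ 2.70327.
Margin = 1.96 * 2.70327 ≈ 5.29841
Lower bound: 17 − 5.29841 = 11.70159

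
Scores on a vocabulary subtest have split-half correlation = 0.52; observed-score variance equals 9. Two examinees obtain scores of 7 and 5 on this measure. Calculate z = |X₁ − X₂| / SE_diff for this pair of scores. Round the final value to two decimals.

0.84

SD = √9 = 3.00000
Full-length reliability (Spearman-Brown) = 2(0.52)/(1+0.52) ≈ 0.68421
The standard error of measurement is 3.00000×√(1 − 0.68421) ≈ 3.00000×0.56195 ≈ 1.68585.
Standard error of the difference = 1.68585·√2 ≈ 2.38416
z = 2 / 2.38416 ≈ 0.83887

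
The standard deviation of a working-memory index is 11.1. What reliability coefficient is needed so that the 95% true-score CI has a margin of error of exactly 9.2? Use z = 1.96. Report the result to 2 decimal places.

0.82

Required SEM = 9.2 / 1.96 ≃ 4.6939
r = 1 − (4.6939/11.1)² ≃ 1 − 0.1788 ≃ 0.8212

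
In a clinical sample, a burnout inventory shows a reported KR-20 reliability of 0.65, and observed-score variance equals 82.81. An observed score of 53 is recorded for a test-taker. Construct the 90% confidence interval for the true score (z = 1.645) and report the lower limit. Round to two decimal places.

SD = √82.81 = 9.1000
SEM = 9.1000 × √(1 − 0.6500) = 9.1000 × √0.3500 ≈ 9.1000 × 0.5916 ≈ 5.3836
Half-width = 1.645×5.3836 ≈ 8.8561
Lower bound: 53 − 8.8561 = 44.1439

44.14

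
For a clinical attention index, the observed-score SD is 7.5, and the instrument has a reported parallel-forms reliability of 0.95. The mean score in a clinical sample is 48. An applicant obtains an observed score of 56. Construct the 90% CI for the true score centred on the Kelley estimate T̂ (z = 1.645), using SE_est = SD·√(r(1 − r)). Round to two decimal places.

[52.91, 58.29]

Estimated true score = 0.950×56 + (1 − 0.950)×48 ≃ 55.600
SE_est = SD × √(r(1 − r)) = 7.500 × √0.048 ≃ 7.500 × 0.218 ≃ 1.635
90% CI: 55.600 ± 2.689 ≃ (52.911, 58.289)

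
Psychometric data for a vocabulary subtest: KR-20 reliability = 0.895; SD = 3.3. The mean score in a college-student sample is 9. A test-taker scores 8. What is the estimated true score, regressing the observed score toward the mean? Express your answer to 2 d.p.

8.11

Estimated true score = 0.89500·8 + (1 − 0.89500)·9 ≈ 8.10500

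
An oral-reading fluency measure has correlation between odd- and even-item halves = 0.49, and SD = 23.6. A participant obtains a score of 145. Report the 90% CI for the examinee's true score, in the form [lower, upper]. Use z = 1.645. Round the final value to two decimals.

[122.29, 167.71]

Spearman-Brown: r = 2(0.49) / (1 + 0.49) = 0.9800 / 1.4900 ≈ 0.6577
SEM = 23.6000*√(1 − 0.6577) ≈ 13.8071
Half-width = 1.645*13.8071 ≈ 22.7128
90% CI: 145 ± 22.7128 = [122.2872, 167.7128]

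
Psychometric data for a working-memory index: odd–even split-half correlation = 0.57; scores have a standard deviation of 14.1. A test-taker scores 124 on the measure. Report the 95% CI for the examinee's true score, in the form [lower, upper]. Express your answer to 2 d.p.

[109.54, 138.46]

Spearman-Brown: r = 2(0.57) / (1 + 0.57) = 1.14000 / 1.57000 ≈ 0.72611
The standard error of measurement is 14.10000*√(1 − 0.72611) ≈ 14.10000*0.52334 ≈ 7.37910.
Half-width = 1.96*7.37910 ≈ 14.46304
Interval: (109.53696, 138.46304)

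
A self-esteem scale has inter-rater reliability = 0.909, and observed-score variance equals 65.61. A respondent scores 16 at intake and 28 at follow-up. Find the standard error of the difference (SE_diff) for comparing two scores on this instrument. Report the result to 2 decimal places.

SD = √65.61 = 8.10000
The standard error of measurement is 8.10000·√(1 − 0.90900) ≈ 8.10000·0.30166 ≈ 2.44346.
SE_diff = SEM · √2 ≈ 2.44346 · 1.41421 ≈ 3.45558

3.46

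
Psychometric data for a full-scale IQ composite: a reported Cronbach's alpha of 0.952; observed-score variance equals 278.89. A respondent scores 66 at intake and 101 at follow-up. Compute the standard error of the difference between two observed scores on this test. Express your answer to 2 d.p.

5.17

SD = √278.89 ≃ 16.700
SEM = 16.700 · √(1 − 0.952) = 16.700 · √0.048 ≃ 16.700 · 0.219 ≃ 3.659
SE_diff = √2 · SEM ≃ 5.174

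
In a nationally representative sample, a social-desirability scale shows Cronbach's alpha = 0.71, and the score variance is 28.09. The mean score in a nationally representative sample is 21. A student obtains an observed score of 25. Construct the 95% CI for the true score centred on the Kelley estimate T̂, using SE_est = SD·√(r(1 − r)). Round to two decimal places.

σ = 28.09^(1/2) = 5.3000
T̂ = r·X + (1 − r)·M = 0.7100·25 + 0.2900·21 = 17.7500 + 6.0900 ≈ 23.8400
SE_est = SD · √(r(1 − r)) = 5.3000 · √0.2059 ≈ 5.3000 · 0.4538 ≈ 2.4049
CI = 23.8400 ± 1.96 · 2.4049 → [19.1263, 28.5537]

[19.13, 28.55]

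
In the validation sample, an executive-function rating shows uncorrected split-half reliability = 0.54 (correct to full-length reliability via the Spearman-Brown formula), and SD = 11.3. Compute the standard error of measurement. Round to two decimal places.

6.18

Full-length reliability (Spearman-Brown) = 2(0.54)/(1+0.54) ≈ 0.701
SEM = 11.300 · √(1 − 0.701) = 11.300 · √0.299 ≈ 11.300 · 0.547 ≈ 6.176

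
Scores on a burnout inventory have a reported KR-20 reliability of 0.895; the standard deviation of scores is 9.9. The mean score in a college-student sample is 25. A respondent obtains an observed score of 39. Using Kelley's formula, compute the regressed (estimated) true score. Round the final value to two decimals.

Estimated true score = 0.895*39 + (1 − 0.895)*25 ≈ 37.530

37.53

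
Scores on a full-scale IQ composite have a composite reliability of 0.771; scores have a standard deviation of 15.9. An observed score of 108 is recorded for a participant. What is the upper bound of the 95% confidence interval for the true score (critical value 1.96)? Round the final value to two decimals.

122.91

SEM = 15.9000 × √(1 − 0.7710) = 15.9000 × √0.2290 ≃ 15.9000 × 0.4785 ≃ 7.6088
Half-width = 1.96×7.6088 ≃ 14.9132
Upper bound: 108 + 14.9132 = 122.9132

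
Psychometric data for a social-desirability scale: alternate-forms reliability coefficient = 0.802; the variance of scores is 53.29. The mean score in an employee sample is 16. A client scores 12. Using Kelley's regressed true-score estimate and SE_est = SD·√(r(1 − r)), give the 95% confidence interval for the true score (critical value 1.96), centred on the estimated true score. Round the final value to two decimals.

SD = √53.29 ≃ 7.3000
T̂ = r·X + (1 − r)·M = 0.8020×12 + 0.1980×16 = 9.6240 + 3.1680 ≃ 12.7920
SE_est = SD × √(r(1 − r)) = 7.3000 × √0.1588 ≃ 7.3000 × 0.3985 ≃ 2.9090
95% CI: 12.7920 ± 5.7016 ≃ (7.0904, 18.4936)

[7.09, 18.49]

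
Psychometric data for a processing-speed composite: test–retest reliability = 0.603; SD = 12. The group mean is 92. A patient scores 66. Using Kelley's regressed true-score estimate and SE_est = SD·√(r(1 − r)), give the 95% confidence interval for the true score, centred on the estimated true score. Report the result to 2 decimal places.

[64.81, 87.83]

Estimated true score = 0.603×66 + (1 − 0.603)×92 ≈ 76.322
SE_est = 12.000×√(0.603×0.397) ≈ 5.871
95% CI: 76.322 ± 11.508 ≈ (64.814, 87.830)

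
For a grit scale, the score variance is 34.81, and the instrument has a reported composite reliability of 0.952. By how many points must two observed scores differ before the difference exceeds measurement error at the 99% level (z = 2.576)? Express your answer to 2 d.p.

4.71

SD = √34.81 ≈ 5.90000
SEM = 5.90000×√(1 − 0.95200) ≈ 1.29263
SE_diff = SEM × √2 ≈ 1.29263 × 1.41421 ≈ 1.82805
Minimum reliable difference = 2.576 × SE_diff ≈ 2.576 × 1.82805 ≈ 4.70905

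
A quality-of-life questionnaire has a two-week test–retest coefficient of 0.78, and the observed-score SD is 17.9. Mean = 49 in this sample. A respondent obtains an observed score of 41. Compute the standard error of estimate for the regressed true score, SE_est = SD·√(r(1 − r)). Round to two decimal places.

7.42

SE_est = SD · √(r(1 − r)) = 17.900 · √0.172 ≈ 17.900 · 0.414 ≈ 7.415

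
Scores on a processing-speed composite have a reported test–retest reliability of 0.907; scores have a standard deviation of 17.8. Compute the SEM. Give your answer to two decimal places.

SEM = 17.80000·√(1 − 0.90700) ≈ 5.42827

5.43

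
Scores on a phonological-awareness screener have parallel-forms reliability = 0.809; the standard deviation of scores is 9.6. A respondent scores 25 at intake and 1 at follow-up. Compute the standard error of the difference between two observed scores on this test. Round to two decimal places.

SEM = 9.6000·√(1 − 0.8090) ≈ 4.1955
SE_diff = √2 · SEM ≈ 5.9334

5.93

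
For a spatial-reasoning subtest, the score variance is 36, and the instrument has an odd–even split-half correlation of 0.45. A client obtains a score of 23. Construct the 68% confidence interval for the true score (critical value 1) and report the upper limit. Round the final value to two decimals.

σ = 36^(1/2) = 6.000
Spearman-Brown: r = 2(0.45) / (1 + 0.45) = 0.900 / 1.450 ≈ 0.621
SEM = 6.000·√(1 − 0.621) ≈ 3.695
Half-width = 1·3.695 ≈ 3.695
Upper bound: 23 + 3.695 = 26.695

26.70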